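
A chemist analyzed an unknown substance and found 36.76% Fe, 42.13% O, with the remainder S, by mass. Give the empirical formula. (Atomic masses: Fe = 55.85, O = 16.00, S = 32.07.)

FeO4S

Assume 100 g: 36.76 g Fe, 42.13 g O, 21.11 g S.
n(Fe) = 36.76/55.85 = 0.6582, n(O) = 42.13/16.00 = 2.633, n(S) = 21.11/32.07 = 0.6582
Smallest is Fe at 0.6582 mol; normalising gives Fe 1.000, O 4.001, S 1.000
Ratio ≈ 1:4:1, so the empirical formula is FeO4S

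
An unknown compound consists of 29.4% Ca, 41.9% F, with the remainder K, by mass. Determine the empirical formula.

Assume 100 g: 29.4 g Ca, 41.9 g F, 28.7 g K.
n(Ca) = 29.4/40.08 = 0.7335, n(F) = 41.9/19.00 = 2.205, n(K) = 28.7/39.10 = 0.734
Smallest is Ca at 0.7335 mol; normalising gives Ca 1.000, F 3.006, K 1.001
≈ 1:3:1 → CaF3K

CaF3K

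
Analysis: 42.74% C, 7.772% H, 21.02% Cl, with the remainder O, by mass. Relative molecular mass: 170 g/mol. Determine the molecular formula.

Assume 100 g: 42.74 g C, 7.772 g H, 21.02 g Cl, 28.468 g O.
n(C) = 42.74/12.01 = 3.559, n(H) = 7.772/1.008 = 7.71, n(Cl) = 21.02/35.45 = 0.5929, n(O) = 28.468/16.00 = 1.779
Divide by the smallest (0.5929 mol Cl): C 6.002, H 13.003, Cl 1.000, O 3.001
Ratio ≈ 6:13:1:3, so the empirical formula is C6H13ClO3
Empirical-formula mass = 168.61 g/mol
n = 170 / 168.61 = 1.01 ≈ 1
Molecular formula = empirical formula = C6H13ClO3

C6H13ClO3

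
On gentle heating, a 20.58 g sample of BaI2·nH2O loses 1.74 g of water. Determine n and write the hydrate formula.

BaI2·2H2O

Mass of anhydrous BaI2 = 20.58 − 1.74 = 18.84 g
mol H2O = 1.74 / 18.02 = 0.09656
Molar mass of BaI2 = 391.13 g/mol → mol BaI2 = 18.84 / 391.13 = 0.04817
n = 0.09656 / 0.04817 = 2.00 ≈ 2 → BaI2·2H2O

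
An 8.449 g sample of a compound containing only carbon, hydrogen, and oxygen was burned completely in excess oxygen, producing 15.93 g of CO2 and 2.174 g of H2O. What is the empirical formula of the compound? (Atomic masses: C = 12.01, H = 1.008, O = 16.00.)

mol C = 15.93 / 44.01 = 0.3620; mass C = 0.3620 × 12.01 = 4.347 g
mol H = 2 × (2.174 / 18.02) = 0.2413; mass H = 0.2413 × 1.008 = 0.2432 g
mass O = 8.449 − (4.590) = 3.859 g → mol O = 0.2412
Ratios (÷ 0.2412): C 1.501, H 1.001, O 1.000
Multiply by 2: C 3.00, H 2.00, O 2.00 → C3H2O2

C3H2O2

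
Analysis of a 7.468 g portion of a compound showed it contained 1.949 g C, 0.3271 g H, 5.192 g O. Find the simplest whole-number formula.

C: 1.949 g ÷ 12.01 g/mol = 0.1623 mol
H: 0.3271 g ÷ 1.008 g/mol = 0.3245 mol
O: 5.192 g ÷ 16.00 g/mol = 0.3245 mol
Ratios (÷ 0.1623): C 1.000, H 2.000, O 2.000
Ratio ≈ 1:2:2, so the empirical formula is CH2O2

CH2O2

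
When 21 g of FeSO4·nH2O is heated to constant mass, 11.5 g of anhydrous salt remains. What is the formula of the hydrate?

Mass of water lost = 21 − 11.5 = 9.5 g → 9.5 / 18.02 = 0.5272 mol H2O
Molar mass of FeSO4 = 151.92 g/mol → mol FeSO4 = 11.5 / 151.92 = 0.0757
n = 0.5272 / 0.0757 = 6.96 ≈ 7 → FeSO4·7H2O

FeSO4·7H2O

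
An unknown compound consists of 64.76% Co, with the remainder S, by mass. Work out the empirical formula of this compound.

Assume 100 g: 64.76 g Co, 35.24 g S.
n(Co) = 64.76/58.93 = 1.099, n(S) = 35.24/32.07 = 1.099
Smallest is S at 1.099 mol; normalising gives Co 1.000, S 1.000
Ratio ≈ 1:1, so the empirical formula is CoS

CoS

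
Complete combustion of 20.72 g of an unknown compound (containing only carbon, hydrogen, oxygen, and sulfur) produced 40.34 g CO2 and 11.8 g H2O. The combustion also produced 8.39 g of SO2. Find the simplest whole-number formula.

C7H10O2S

mol C = 40.34 / 44.01 = 0.9166; mass C = 0.9166 × 12.01 = 11.01 g
mol H = 2 × (11.8 / 18.02) = 1.310; mass H = 1.310 × 1.008 = 1.320 g
mol S = 8.39 / 64.07 = 0.1310; mass S = 4.200 g
mass O = 20.72 − (16.53) = 4.192 g → mol O = 0.2620
Smallest is S at 0.131 mol; normalising gives C 7.000, H 10.001, O 2.001, S 1.000
≈ 7:10:2:1 → C7H10O2S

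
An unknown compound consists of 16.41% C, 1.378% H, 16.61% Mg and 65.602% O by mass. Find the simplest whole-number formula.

Assume 100 g: 16.41 g C, 1.378 g H, 16.61 g Mg, 65.602 g O.
C: 16.41 g ÷ 12.01 g/mol = 1.366 mol
H: 1.378 g ÷ 1.008 g/mol = 1.367 mol
Mg: 16.61 g ÷ 24.31 g/mol = 0.6833 mol
O: 65.602 g ÷ 16.00 g/mol = 4.1 mol
Ratios (÷ 0.6833): C 2.000, H 2.001, Mg 1.000, O 6.001
Ratio ≈ 2:2:1:6, so the empirical formula is C2H2MgO6

C2H2MgO6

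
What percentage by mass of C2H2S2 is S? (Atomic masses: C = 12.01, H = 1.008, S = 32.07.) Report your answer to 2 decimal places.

Molar mass = 2(12.01) + 2(1.008) + 2(32.07) = 90.176 g/mol
Mass of S per mole = 2 × 32.07 = 64.140 g
% S = 64.140 / 90.176 × 100 = 71.13%

71.13%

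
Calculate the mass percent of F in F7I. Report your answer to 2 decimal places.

Molar mass = 7(19.00) + 1(126.90) = 259.900 g/mol
Mass of F per mole = 7 × 19.00 = 133.000 g
% F = 133.000 / 259.900 × 100 = 51.17%

51.17%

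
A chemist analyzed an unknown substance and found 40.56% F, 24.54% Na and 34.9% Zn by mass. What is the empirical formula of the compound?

Assume 100 g: 40.56 g F, 24.54 g Na, 34.9 g Zn.
F: 40.56 g ÷ 19.00 g/mol = 2.135 mol
Na: 24.54 g ÷ 22.99 g/mol = 1.067 mol
Zn: 34.9 g ÷ 65.38 g/mol = 0.5338 mol
Smallest is Zn at 0.5338 mol; normalising gives F 3.999, Na 2.000, Zn 1.000
→ F4Na2Zn

F4Na2Zn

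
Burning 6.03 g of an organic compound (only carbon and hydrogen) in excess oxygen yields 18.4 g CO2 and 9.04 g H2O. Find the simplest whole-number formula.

mol C = 18.4 / 44.01 = 0.4181; mass C = 0.4181 × 12.01 = 5.021 g
mol H = 2 × (9.04 / 18.02) = 1.003; mass H = 1.003 × 1.008 = 1.011 g
Ratios (÷ 0.4181): C 1.000, H 2.400
Scaling by 5: C 5.00, H 12.00 → C5H12

C5H12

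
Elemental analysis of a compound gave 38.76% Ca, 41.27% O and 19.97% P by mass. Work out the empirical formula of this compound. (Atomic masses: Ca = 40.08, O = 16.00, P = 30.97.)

Assume 100 g: 38.76 g Ca, 41.27 g O, 19.97 g P.
n(Ca) = 38.76/40.08 = 0.9671, n(O) = 41.27/16.00 = 2.579, n(P) = 19.97/30.97 = 0.6448
Ratios (÷ 0.6448): Ca 1.500, O 4.000, P 1.000
×2: Ca 3.00, O 8.00, P 2.00 → Ca3O8P2

Ca3O8P2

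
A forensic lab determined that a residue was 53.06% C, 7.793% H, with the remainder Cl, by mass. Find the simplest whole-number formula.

Assume 100 g: 53.06 g C, 7.793 g H, 39.147 g Cl.
Moles — C: 53.06 / 12.01 = 4.418 mol; H: 7.793 / 1.008 = 7.731 mol; Cl: 39.147 / 35.45 = 1.104 mol
Smallest is Cl at 1.104 mol; normalising gives C 4.001, H 7.001, Cl 1.000
≈ 4:7:1 → C4H7Cl

C4H7Cl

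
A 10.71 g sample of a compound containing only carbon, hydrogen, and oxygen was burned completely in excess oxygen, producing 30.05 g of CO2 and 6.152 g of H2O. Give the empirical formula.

mol C = 30.05 / 44.01 = 0.6828; mass C = 0.6828 × 12.01 = 8.200 g
mol H = 2 × (6.152 / 18.02) = 0.6828; mass H = 0.6828 × 1.008 = 0.6883 g
mass O = 10.71 − (8.889) = 1.821 g → mol O = 0.1138
Ratios (÷ 0.1138): C 5.998, H 5.998, O 1.000
≈ 6:6:1 → C6H6O

C6H6O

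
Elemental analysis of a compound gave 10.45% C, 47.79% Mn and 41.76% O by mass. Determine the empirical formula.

CMnO3

Assume 100 g: 10.45 g C, 47.79 g Mn, 41.76 g O.
Moles — C: 10.45 / 12.01 = 0.8701 mol; Mn: 47.79 / 54.94 = 0.8699 mol; O: 41.76 / 16.00 = 2.61 mol
Divide by the smallest (0.8699 mol Mn): C 1.000, Mn 1.000, O 3.000
Ratio ≈ 1:1:3, so the empirical formula is CMnO3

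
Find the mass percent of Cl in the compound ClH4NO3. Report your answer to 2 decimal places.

Molar mass = 1(35.45) + 4(1.008) + 1(14.01) + 3(16.00) = 101.492 g/mol
Mass of Cl per mole = 1 × 35.45 = 35.450 g
% Cl = 35.450 / 101.492 × 100 = 34.93%

34.93%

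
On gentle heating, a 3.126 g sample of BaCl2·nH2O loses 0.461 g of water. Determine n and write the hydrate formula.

Mass of anhydrous BaCl2 = 3.126 − 0.461 = 2.665 g
mol H2O = 0.461 / 18.02 = 0.02558
Molar mass of BaCl2 = 208.23 g/mol → mol BaCl2 = 2.665 / 208.23 = 0.0128
n = 0.02558 / 0.0128 = 2.00 ≈ 2 → BaCl2·2H2O

BaCl2·2H2O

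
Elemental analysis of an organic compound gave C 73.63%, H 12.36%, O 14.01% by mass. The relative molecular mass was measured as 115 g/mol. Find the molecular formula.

C7H14O

Assume 100 g: 73.63 g C, 12.36 g H, 14.01 g O.
C: 73.63 g ÷ 12.01 g/mol = 6.131 mol
H: 12.36 g ÷ 1.008 g/mol = 12.26 mol
O: 14.01 g ÷ 16.00 g/mol = 0.8756 mol
Divide by the smallest (0.8756 mol O): C 7.002, H 14.004, O 1.000
Ratio ≈ 7:14:1, so the empirical formula is C7H14O
Empirical-formula mass = 114.18 g/mol
n = 115 / 114.18 = 1.01 ≈ 1
Molecular formula = empirical formula = C7H14O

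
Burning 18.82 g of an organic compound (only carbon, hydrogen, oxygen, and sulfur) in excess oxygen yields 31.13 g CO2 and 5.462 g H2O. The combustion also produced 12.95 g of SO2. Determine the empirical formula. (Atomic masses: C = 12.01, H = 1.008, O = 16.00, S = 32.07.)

C7H6O2S2

mol C = 31.13 / 44.01 = 0.7073; mass C = 0.7073 × 12.01 = 8.495 g
mol H = 2 × (5.462 / 18.02) = 0.6062; mass H = 0.6062 × 1.008 = 0.6111 g
mol S = 12.95 / 64.07 = 0.2021; mass S = 6.482 g
mass O = 18.82 − (15.59) = 3.232 g → mol O = 0.2020
Smallest is O at 0.202 mol; normalising gives C 3.502, H 3.001, O 1.000, S 1.001
×2: C 7.00, H 6.00, O 2.00, S 2.00 → C7H6O2S2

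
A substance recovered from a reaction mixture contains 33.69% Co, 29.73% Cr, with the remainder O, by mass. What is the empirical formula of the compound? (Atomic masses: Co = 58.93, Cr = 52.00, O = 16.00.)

CoCrO4

Assume 100 g: 33.69 g Co, 29.73 g Cr, 36.58 g O.
n(Co) = 33.69/58.93 = 0.5717, n(Cr) = 29.73/52.00 = 0.5717, n(O) = 36.58/16.00 = 2.286
Smallest is Co at 0.5717 mol; normalising gives Co 1.000, Cr 1.000, O 3.999
Ratio ≈ 1:1:4, so the empirical formula is CoCrO4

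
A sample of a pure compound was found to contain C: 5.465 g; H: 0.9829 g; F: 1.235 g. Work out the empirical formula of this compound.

n(C) = 5.465/12.01 = 0.455, n(H) = 0.9829/1.008 = 0.9751, n(F) = 1.235/19.00 = 0.065
Divide by the smallest (0.065 mol F): C 7.001, H 15.002, F 1.000
Ratio ≈ 7:15:1, so the empirical formula is C7H15F

C7H15F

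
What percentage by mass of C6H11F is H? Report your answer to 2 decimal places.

10.85%

Molar mass = 6(12.01) + 11(1.008) + 1(19.00) = 102.148 g/mol
Mass of H per mole = 11 × 1.008 = 11.088 g
% H = 11.088 / 102.148 × 100 = 10.85%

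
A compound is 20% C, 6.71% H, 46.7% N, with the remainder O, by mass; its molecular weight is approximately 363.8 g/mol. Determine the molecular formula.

Assume 100 g: 20 g C, 6.71 g H, 46.7 g N, 26.59 g O.
n(C) = 20/12.01 = 1.665, n(H) = 6.71/1.008 = 6.657, n(N) = 46.7/14.01 = 3.333, n(O) = 26.59/16.00 = 1.662
Smallest is O at 1.662 mol; normalising gives C 1.002, H 4.006, N 2.006, O 1.000
→ CH4N2O
Empirical-formula mass = 60.06 g/mol
n = 363.8 / 60.06 = 6.06 ≈ 6
Molecular formula = (CH4N2O)×6 = C6H24N12O6

C6H24N12O6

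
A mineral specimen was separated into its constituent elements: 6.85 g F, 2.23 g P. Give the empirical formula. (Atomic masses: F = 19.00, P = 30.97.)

F: 6.85 g ÷ 19.00 g/mol = 0.3605 mol
P: 2.23 g ÷ 30.97 g/mol = 0.07201 mol
Divide by the smallest (0.07201 mol P): F 5.007, P 1.000
→ F5P

F5P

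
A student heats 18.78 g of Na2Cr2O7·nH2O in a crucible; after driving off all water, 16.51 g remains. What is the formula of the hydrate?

Mass of water lost = 18.78 − 16.51 = 2.27 g → 2.27 / 18.02 = 0.126 mol H2O
Molar mass of Na2Cr2O7 = 261.98 g/mol → mol Na2Cr2O7 = 16.51 / 261.98 = 0.06302
n = 0.126 / 0.06302 = 2.00 ≈ 2 → Na2Cr2O7·2H2O

Na2Cr2O7·2H2O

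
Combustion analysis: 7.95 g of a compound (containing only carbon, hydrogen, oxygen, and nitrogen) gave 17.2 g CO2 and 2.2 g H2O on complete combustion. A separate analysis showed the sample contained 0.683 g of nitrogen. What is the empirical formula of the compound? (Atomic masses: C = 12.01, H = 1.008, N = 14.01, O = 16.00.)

mol C = 17.2 / 44.01 = 0.3908; mass C = 0.3908 × 12.01 = 4.694 g
mol H = 2 × (2.2 / 18.02) = 0.2442; mass H = 0.2442 × 1.008 = 0.2461 g
mol N = 0.683 / 14.01 = 0.04875
mass O = 7.95 − (5.623) = 2.327 g → mol O = 0.1454
Divide by the smallest (0.04875 mol N): C 8.017, H 5.009, N 1.000, O 2.983
→ C8H5NO3

C8H5NO3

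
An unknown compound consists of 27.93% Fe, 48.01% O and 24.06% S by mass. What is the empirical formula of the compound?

Assume 100 g: 27.93 g Fe, 48.01 g O, 24.06 g S.
Moles — Fe: 27.93 / 55.85 = 0.5001 mol; O: 48.01 / 16.00 = 3.001 mol; S: 24.06 / 32.07 = 0.7502 mol
Smallest is Fe at 0.5001 mol; normalising gives Fe 1.000, O 6.000, S 1.500
Scaling by 2: Fe 2.00, O 12.00, S 3.00 → Fe2O12S3

Fe2O12S3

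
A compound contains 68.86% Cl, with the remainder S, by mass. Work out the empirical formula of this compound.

Cl2S

Assume 100 g: 68.86 g Cl, 31.14 g S.
Cl: 68.86 g ÷ 35.45 g/mol = 1.942 mol
S: 31.14 g ÷ 32.07 g/mol = 0.971 mol
Divide by the smallest (0.971 mol S): Cl 2.000, S 1.000
Ratio ≈ 2:1, so the empirical formula is Cl2S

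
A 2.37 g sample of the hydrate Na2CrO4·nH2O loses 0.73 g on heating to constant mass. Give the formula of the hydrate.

Na2CrO4·4H2O

Mass of anhydrous Na2CrO4 = 2.37 − 0.73 = 1.64 g
mol H2O = 0.73 / 18.02 = 0.04051
Molar mass of Na2CrO4 = 161.98 g/mol → mol Na2CrO4 = 1.64 / 161.98 = 0.01012
n = 0.04051 / 0.01012 = 4.00 ≈ 4 → Na2CrO4·4H2O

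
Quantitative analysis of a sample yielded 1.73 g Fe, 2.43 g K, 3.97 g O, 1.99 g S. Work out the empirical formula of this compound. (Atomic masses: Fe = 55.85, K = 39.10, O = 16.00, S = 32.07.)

FeK2O8S2

n(Fe) = 1.73/55.85 = 0.03098, n(K) = 2.43/39.10 = 0.06215, n(O) = 3.97/16.00 = 0.2481, n(S) = 1.99/32.07 = 0.06205
Divide by the smallest (0.03098 mol Fe): Fe 1.000, K 2.006, O 8.010, S 2.003
≈ 1:2:8:2 → FeK2O8S2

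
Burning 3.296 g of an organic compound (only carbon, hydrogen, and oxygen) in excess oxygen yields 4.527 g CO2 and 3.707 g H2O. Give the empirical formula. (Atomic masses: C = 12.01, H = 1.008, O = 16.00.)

CH4O

mol C = 4.527 / 44.01 = 0.1029; mass C = 0.1029 × 12.01 = 1.235 g
mol H = 2 × (3.707 / 18.02) = 0.4114; mass H = 0.4114 × 1.008 = 0.4147 g
mass O = 3.296 − (1.650) = 1.646 g → mol O = 0.1029
Smallest is C at 0.1029 mol; normalising gives C 1.000, H 4.000, O 1.000
Ratio ≈ 1:4:1, so the empirical formula is CH4O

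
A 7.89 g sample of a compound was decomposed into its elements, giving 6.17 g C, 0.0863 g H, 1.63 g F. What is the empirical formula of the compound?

C6HF

n(C) = 6.17/12.01 = 0.5137, n(H) = 0.0863/1.008 = 0.08562, n(F) = 1.63/19.00 = 0.08579
Divide by the smallest (0.08562 mol H): C 6.001, H 1.000, F 1.002
≈ 6:1:1 → C6HF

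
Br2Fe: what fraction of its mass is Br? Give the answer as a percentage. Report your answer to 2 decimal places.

Molar mass = 2(79.90) + 1(55.85) = 215.650 g/mol
Mass of Br per mole = 2 × 79.90 = 159.800 g
% Br = 159.800 / 215.650 × 100 = 74.10%

74.10%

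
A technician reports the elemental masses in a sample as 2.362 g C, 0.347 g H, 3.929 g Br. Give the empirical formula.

C4H7Br

n(C) = 2.362/12.01 = 0.1967, n(H) = 0.347/1.008 = 0.3442, n(Br) = 3.929/79.90 = 0.04917
Divide by the smallest (0.04917 mol Br): C 3.999, H 7.001, Br 1.000
≈ 4:7:1 → C4H7Br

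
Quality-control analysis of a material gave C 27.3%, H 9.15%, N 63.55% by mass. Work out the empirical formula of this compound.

Assume 100 g: 27.3 g C, 9.15 g H, 63.55 g N.
Moles — C: 27.3 / 12.01 = 2.273 mol; H: 9.15 / 1.008 = 9.077 mol; N: 63.55 / 14.01 = 4.536 mol
Divide by the smallest (2.273 mol C): C 1.000, H 3.993, N 1.996
→ CH4N2

CH4N2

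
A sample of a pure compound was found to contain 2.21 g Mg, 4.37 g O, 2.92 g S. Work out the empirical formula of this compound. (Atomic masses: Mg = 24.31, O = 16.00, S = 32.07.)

n(Mg) = 2.21/24.31 = 0.09091, n(O) = 4.37/16.00 = 0.2731, n(S) = 2.92/32.07 = 0.09105
Smallest is Mg at 0.09091 mol; normalising gives Mg 1.000, O 3.004, S 1.002
≈ 1:3:1 → MgO3S

MgO3S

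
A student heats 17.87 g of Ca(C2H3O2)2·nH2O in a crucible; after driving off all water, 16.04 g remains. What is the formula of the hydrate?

Ca(C2H3O2)2·H2O

Mass of water lost = 17.87 − 16.04 = 1.83 g → 1.83 / 18.02 = 0.1016 mol H2O
Molar mass of Ca(C2H3O2)2 = 158.17 g/mol → mol Ca(C2H3O2)2 = 16.04 / 158.17 = 0.1014
n = 0.1016 / 0.1014 = 1.00 ≈ 1 → Ca(C2H3O2)2·H2O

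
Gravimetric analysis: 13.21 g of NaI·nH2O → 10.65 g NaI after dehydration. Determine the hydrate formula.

NaI·2H2O

Mass of water lost = 13.21 − 10.65 = 2.56 g → 2.56 / 18.02 = 0.1421 mol H2O
Molar mass of NaI = 149.89 g/mol → mol NaI = 10.65 / 149.89 = 0.07105
n = 0.1421 / 0.07105 = 2.00 ≈ 2 → NaI·2H2O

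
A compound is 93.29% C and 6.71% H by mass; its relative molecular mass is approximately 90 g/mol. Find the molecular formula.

Assume 100 g: 93.29 g C, 6.71 g H.
n(C) = 93.29/12.01 = 7.768, n(H) = 6.71/1.008 = 6.657
Ratios (÷ 6.657): C 1.167, H 1.000
Multiply by 6: C 7.00, H 6.00 → C7H6
Empirical-formula mass = 90.12 g/mol
n = 90 / 90.12 = 1.00 ≈ 1
Molecular formula = empirical formula = C7H6

C7H6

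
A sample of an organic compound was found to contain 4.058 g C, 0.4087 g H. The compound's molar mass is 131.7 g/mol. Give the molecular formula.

C10H12

C: 4.058 g ÷ 12.01 g/mol = 0.3379 mol
H: 0.4087 g ÷ 1.008 g/mol = 0.4055 mol
Smallest is C at 0.3379 mol; normalising gives C 1.000, H 1.200
×5: C 5.00, H 6.00 → C5H6
Empirical-formula mass = 66.10 g/mol
n = 131.7 / 66.10 = 1.99 ≈ 2
Molecular formula = (C5H6)×2 = C10H12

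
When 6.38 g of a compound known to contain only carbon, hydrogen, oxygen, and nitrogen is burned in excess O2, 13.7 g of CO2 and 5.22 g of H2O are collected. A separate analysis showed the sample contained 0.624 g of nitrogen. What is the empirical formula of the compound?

C7H13NO2

mol C = 13.7 / 44.01 = 0.3113; mass C = 0.3113 × 12.01 = 3.739 g
mol H = 2 × (5.22 / 18.02) = 0.5794; mass H = 0.5794 × 1.008 = 0.5840 g
mol N = 0.624 / 14.01 = 0.04454
mass O = 6.38 − (4.947) = 1.433 g → mol O = 0.08959
Ratios (÷ 0.04454): C 6.989, H 13.008, N 1.000, O 2.011
Ratio ≈ 7:13:1:2, so the empirical formula is C7H13NO2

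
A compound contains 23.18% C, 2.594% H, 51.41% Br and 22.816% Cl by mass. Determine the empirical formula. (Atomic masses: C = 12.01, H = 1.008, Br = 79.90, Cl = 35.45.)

C3H4BrCl

Assume 100 g: 23.18 g C, 2.594 g H, 51.41 g Br, 22.816 g Cl.
C: 23.18 g ÷ 12.01 g/mol = 1.93 mol
H: 2.594 g ÷ 1.008 g/mol = 2.573 mol
Br: 51.41 g ÷ 79.90 g/mol = 0.6434 mol
Cl: 22.816 g ÷ 35.45 g/mol = 0.6436 mol
Ratios (÷ 0.6434): C 3.000, H 4.000, Br 1.000, Cl 1.000
→ C3H4BrCl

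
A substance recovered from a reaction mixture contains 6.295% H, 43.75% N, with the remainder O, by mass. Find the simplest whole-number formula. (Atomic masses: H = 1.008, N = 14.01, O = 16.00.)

H2NO

Assume 100 g: 6.295 g H, 43.75 g N, 49.955 g O.
n(H) = 6.295/1.008 = 6.245, n(N) = 43.75/14.01 = 3.123, n(O) = 49.955/16.00 = 3.122
Ratios (÷ 3.122): H 2.000, N 1.000, O 1.000
→ H2NO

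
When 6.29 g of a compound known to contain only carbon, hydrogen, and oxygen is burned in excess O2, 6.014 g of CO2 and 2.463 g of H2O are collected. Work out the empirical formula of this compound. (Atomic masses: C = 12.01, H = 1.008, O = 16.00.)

CH2O2

mol C = 6.014 / 44.01 = 0.1367; mass C = 0.1367 × 12.01 = 1.641 g
mol H = 2 × (2.463 / 18.02) = 0.2734; mass H = 0.2734 × 1.008 = 0.2755 g
mass O = 6.29 − (1.917) = 4.373 g → mol O = 0.2733
Ratios (÷ 0.1367): C 1.000, H 2.000, O 2.000
≈ 1:2:2 → CH2O2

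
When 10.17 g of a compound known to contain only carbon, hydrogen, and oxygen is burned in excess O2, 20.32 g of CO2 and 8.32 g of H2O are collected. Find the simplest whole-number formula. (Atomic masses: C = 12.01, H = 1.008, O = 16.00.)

C2H4O

mol C = 20.32 / 44.01 = 0.4617; mass C = 0.4617 × 12.01 = 5.545 g
mol H = 2 × (8.32 / 18.02) = 0.9234; mass H = 0.9234 × 1.008 = 0.9308 g
mass O = 10.17 − (6.476) = 3.694 g → mol O = 0.2309
Ratios (÷ 0.2309): C 2.000, H 4.000, O 1.000
≈ 2:4:1 → C2H4O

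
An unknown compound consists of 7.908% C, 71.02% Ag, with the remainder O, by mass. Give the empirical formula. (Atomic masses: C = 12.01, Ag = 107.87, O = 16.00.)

CAgO2

Assume 100 g: 7.908 g C, 71.02 g Ag, 21.072 g O.
C: 7.908 g ÷ 12.01 g/mol = 0.6585 mol
Ag: 71.02 g ÷ 107.87 g/mol = 0.6584 mol
O: 21.072 g ÷ 16.00 g/mol = 1.317 mol
Smallest is Ag at 0.6584 mol; normalising gives C 1.000, Ag 1.000, O 2.000
≈ 1:1:2 → CAgO2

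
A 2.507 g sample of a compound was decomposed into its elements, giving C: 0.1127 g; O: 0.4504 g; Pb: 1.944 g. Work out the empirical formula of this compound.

CO3Pb

Moles — C: 0.1127 / 12.01 = 0.009384 mol; O: 0.4504 / 16.00 = 0.02815 mol; Pb: 1.944 / 207.2 = 0.009382 mol
Divide by the smallest (0.009382 mol Pb): C 1.000, O 3.000, Pb 1.000
→ CO3Pb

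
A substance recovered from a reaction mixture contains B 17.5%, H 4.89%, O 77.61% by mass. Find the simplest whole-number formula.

BH3O3

Assume 100 g: 17.5 g B, 4.89 g H, 77.61 g O.
n(B) = 17.5/10.81 = 1.619, n(H) = 4.89/1.008 = 4.851, n(O) = 77.61/16.00 = 4.851
Divide by the smallest (1.619 mol B): B 1.000, H 2.997, O 2.996
Ratio ≈ 1:3:3, so the empirical formula is BH3O3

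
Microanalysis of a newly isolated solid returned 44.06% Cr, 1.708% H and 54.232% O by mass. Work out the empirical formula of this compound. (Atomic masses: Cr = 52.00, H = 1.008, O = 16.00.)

Assume 100 g: 44.06 g Cr, 1.708 g H, 54.232 g O.
n(Cr) = 44.06/52.00 = 0.8473, n(H) = 1.708/1.008 = 1.694, n(O) = 54.232/16.00 = 3.389
Ratios (÷ 0.8473): Cr 1.000, H 2.000, O 4.000
≈ 1:2:4 → CrH2O4

CrH2O4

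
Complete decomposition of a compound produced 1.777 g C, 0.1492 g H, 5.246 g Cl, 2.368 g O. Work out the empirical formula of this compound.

n(C) = 1.777/12.01 = 0.148, n(H) = 0.1492/1.008 = 0.148, n(Cl) = 5.246/35.45 = 0.148, n(O) = 2.368/16.00 = 0.148
Smallest is C at 0.148 mol; normalising gives C 1.000, H 1.000, Cl 1.000, O 1.000
→ CHClO

CHClO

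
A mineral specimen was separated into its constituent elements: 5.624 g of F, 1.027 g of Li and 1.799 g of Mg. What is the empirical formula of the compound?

n(F) = 5.624/19.00 = 0.296, n(Li) = 1.027/6.94 = 0.148, n(Mg) = 1.799/24.31 = 0.074
Divide by the smallest (0.074 mol Mg): F 4.000, Li 2.000, Mg 1.000
≈ 4:2:1 → F4Li2Mg

F4Li2Mg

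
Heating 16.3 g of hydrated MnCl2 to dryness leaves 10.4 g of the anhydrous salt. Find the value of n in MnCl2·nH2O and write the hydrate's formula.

Mass of water lost = 16.3 − 10.4 = 5.9 g → 5.9 / 18.02 = 0.3274 mol H2O
Molar mass of MnCl2 = 125.84 g/mol → mol MnCl2 = 10.4 / 125.84 = 0.08264
n = 0.3274 / 0.08264 = 3.96 ≈ 4 → MnCl2·4H2O

MnCl2·4H2O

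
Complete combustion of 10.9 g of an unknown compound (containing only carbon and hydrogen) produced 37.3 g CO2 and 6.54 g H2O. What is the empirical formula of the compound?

mol C = 37.3 / 44.01 = 0.8475; mass C = 0.8475 × 12.01 = 10.18 g
mol H = 2 × (6.54 / 18.02) = 0.7259; mass H = 0.7259 × 1.008 = 0.7317 g
Divide by the smallest (0.7259 mol H): C 1.168, H 1.000
Multiply by 6: C 7.01, H 6.00 → C7H6

C7H6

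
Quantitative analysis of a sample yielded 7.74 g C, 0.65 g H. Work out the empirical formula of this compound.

n(C) = 7.74/12.01 = 0.6445, n(H) = 0.65/1.008 = 0.6448
Divide by the smallest (0.6445 mol C): C 1.000, H 1.001
→ CH

CH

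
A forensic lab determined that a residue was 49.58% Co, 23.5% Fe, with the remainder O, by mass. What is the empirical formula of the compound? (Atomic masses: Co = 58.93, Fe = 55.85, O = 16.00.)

Assume 100 g: 49.58 g Co, 23.5 g Fe, 26.92 g O.
n(Co) = 49.58/58.93 = 0.8413, n(Fe) = 23.5/55.85 = 0.4208, n(O) = 26.92/16.00 = 1.683
Ratios (÷ 0.4208): Co 2.000, Fe 1.000, O 3.999
Ratio ≈ 2:1:4, so the empirical formula is Co2FeO4

Co2FeO4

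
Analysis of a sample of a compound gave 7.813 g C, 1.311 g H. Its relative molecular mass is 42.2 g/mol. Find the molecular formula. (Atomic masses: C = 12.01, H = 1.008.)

n(C) = 7.813/12.01 = 0.6505, n(H) = 1.311/1.008 = 1.301
Smallest is C at 0.6505 mol; normalising gives C 1.000, H 1.999
≈ 1:2 → CH2
Empirical-formula mass = 14.03 g/mol
n = 42.2 / 14.03 = 3.01 ≈ 3
Molecular formula = (CH2)×3 = C3H6

C3H6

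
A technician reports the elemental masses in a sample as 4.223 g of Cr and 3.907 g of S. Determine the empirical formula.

Cr2S3

Cr: 4.223 g ÷ 52.00 g/mol = 0.08121 mol
S: 3.907 g ÷ 32.07 g/mol = 0.1218 mol
Ratios (÷ 0.08121): Cr 1.000, S 1.500
×2: Cr 2.00, S 3.00 → Cr2S3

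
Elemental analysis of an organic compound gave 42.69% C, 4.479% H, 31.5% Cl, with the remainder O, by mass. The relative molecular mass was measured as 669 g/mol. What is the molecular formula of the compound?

Assume 100 g: 42.69 g C, 4.479 g H, 31.5 g Cl, 21.331 g O.
C: 42.69 g ÷ 12.01 g/mol = 3.555 mol
H: 4.479 g ÷ 1.008 g/mol = 4.443 mol
Cl: 31.5 g ÷ 35.45 g/mol = 0.8886 mol
O: 21.331 g ÷ 16.00 g/mol = 1.333 mol
Divide by the smallest (0.8886 mol Cl): C 4.000, H 5.001, Cl 1.000, O 1.500
×2: C 8.00, H 10.00, Cl 2.00, O 3.00 → C8H10Cl2O3
Empirical-formula mass = 225.06 g/mol
n = 669 / 225.06 = 2.97 ≈ 3
Molecular formula = (C8H10Cl2O3)×3 = C24H30Cl6O9

C24H30Cl6O9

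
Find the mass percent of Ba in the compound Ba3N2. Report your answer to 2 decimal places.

Molar mass = 3(137.33) + 2(14.01) = 440.010 g/mol
Mass of Ba per mole = 3 × 137.33 = 411.990 g
% Ba = 411.990 / 440.010 × 100 = 93.63%

93.63%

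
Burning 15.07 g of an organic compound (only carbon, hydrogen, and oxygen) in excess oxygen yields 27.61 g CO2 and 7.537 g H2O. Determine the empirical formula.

C3H4O2

mol C = 27.61 / 44.01 = 0.6274; mass C = 0.6274 × 12.01 = 7.535 g
mol H = 2 × (7.537 / 18.02) = 0.8365; mass H = 0.8365 × 1.008 = 0.8432 g
mass O = 15.07 − (8.378) = 6.692 g → mol O = 0.4183
Divide by the smallest (0.4183 mol O): C 1.500, H 2.000, O 1.000
Multiply by 2: C 3.00, H 4.00, O 2.00 → C3H4O2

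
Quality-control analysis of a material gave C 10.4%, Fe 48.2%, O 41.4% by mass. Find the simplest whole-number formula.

CFeO3

Assume 100 g: 10.4 g C, 48.2 g Fe, 41.4 g O.
C: 10.4 g ÷ 12.01 g/mol = 0.8659 mol
Fe: 48.2 g ÷ 55.85 g/mol = 0.863 mol
O: 41.4 g ÷ 16.00 g/mol = 2.587 mol
Divide by the smallest (0.863 mol Fe): C 1.003, Fe 1.000, O 2.998
Ratio ≈ 1:1:3, so the empirical formula is CFeO3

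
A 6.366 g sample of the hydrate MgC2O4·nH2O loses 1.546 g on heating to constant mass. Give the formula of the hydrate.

MgC2O4·2H2O

Mass of anhydrous MgC2O4 = 6.366 − 1.546 = 4.82 g
mol H2O = 1.546 / 18.02 = 0.08579
Molar mass of MgC2O4 = 112.33 g/mol → mol MgC2O4 = 4.82 / 112.33 = 0.04291
n = 0.08579 / 0.04291 = 2.00 ≈ 2 → MgC2O4·2H2O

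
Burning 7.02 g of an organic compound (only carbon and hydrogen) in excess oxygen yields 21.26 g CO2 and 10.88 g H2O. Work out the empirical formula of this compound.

mol C = 21.26 / 44.01 = 0.4831; mass C = 0.4831 × 12.01 = 5.802 g
mol H = 2 × (10.88 / 18.02) = 1.208; mass H = 1.208 × 1.008 = 1.217 g
Smallest is C at 0.4831 mol; normalising gives C 1.000, H 2.500
×2: C 2.00, H 5.00 → C2H5

C2H5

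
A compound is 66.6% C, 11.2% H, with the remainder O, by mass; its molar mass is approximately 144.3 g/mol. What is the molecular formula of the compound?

Assume 100 g: 66.6 g C, 11.2 g H, 22.2 g O.
Moles — C: 66.6 / 12.01 = 5.545 mol; H: 11.2 / 1.008 = 11.11 mol; O: 22.2 / 16.00 = 1.387 mol
Smallest is O at 1.387 mol; normalising gives C 3.997, H 8.008, O 1.000
≈ 4:8:1 → C4H8O
Empirical-formula mass = 72.10 g/mol
n = 144.3 / 72.10 = 2.00 ≈ 2
Molecular formula = (C4H8O)×2 = C8H16O2

C8H16O2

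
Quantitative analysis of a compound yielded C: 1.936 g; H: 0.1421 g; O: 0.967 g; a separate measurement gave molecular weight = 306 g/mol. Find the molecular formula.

C16H14O6

n(C) = 1.936/12.01 = 0.1612, n(H) = 0.1421/1.008 = 0.141, n(O) = 0.967/16.00 = 0.06044
Divide by the smallest (0.06044 mol O): C 2.667, H 2.333, O 1.000
×3: C 8.00, H 7.00, O 3.00 → C8H7O3
Empirical-formula mass = 151.14 g/mol
n = 306 / 151.14 = 2.02 ≈ 2
Molecular formula = (C8H7O3)×2 = C16H14O6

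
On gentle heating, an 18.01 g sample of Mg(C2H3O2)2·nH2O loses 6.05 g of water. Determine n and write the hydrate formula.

Mg(C2H3O2)2·4H2O

Mass of anhydrous Mg(C2H3O2)2 = 18.01 − 6.05 = 11.96 g
mol H2O = 6.05 / 18.02 = 0.3357
Molar mass of Mg(C2H3O2)2 = 142.40 g/mol → mol Mg(C2H3O2)2 = 11.96 / 142.40 = 0.08399
n = 0.3357 / 0.08399 = 4.00 ≈ 4 → Mg(C2H3O2)2·4H2O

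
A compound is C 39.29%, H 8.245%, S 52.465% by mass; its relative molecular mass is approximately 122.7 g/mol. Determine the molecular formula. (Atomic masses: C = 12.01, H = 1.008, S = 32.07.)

C4H10S2

Assume 100 g: 39.29 g C, 8.245 g H, 52.465 g S.
n(C) = 39.29/12.01 = 3.271, n(H) = 8.245/1.008 = 8.18, n(S) = 52.465/32.07 = 1.636
Ratios (÷ 1.636): C 2.000, H 5.000, S 1.000
→ C2H5S
Empirical-formula mass = 61.13 g/mol
n = 122.7 / 61.13 = 2.01 ≈ 2
Molecular formula = (C2H5S)×2 = C4H10S2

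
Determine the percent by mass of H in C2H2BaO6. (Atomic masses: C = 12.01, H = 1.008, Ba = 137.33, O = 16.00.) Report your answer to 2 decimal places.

Molar mass = 2(12.01) + 2(1.008) + 1(137.33) + 6(16.00) = 259.366 g/mol
Mass of H per mole = 2 × 1.008 = 2.016 g
% H = 2.016 / 259.366 × 100 = 0.78%

0.78%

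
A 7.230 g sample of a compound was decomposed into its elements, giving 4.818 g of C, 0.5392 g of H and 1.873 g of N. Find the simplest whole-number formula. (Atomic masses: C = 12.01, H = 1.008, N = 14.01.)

C3H4N

Moles — C: 4.818 / 12.01 = 0.4012 mol; H: 0.5392 / 1.008 = 0.5349 mol; N: 1.873 / 14.01 = 0.1337 mol
Divide by the smallest (0.1337 mol N): C 3.001, H 4.001, N 1.000
≈ 3:4:1 → C3H4N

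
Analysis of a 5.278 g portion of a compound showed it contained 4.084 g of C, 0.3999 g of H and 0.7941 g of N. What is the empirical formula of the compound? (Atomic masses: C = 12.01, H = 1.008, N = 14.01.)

Moles — C: 4.084 / 12.01 = 0.34 mol; H: 0.3999 / 1.008 = 0.3967 mol; N: 0.7941 / 14.01 = 0.05668 mol
Smallest is N at 0.05668 mol; normalising gives C 5.999, H 6.999, N 1.000
Ratio ≈ 6:7:1, so the empirical formula is C6H7N

C6H7N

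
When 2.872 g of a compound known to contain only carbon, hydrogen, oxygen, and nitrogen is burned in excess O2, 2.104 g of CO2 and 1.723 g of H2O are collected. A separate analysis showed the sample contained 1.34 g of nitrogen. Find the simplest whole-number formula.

CH4N2O

mol C = 2.104 / 44.01 = 0.04781; mass C = 0.04781 × 12.01 = 0.5742 g
mol H = 2 × (1.723 / 18.02) = 0.1912; mass H = 0.1912 × 1.008 = 0.1928 g
mol N = 1.34 / 14.01 = 0.09565
mass O = 2.872 − (2.107) = 0.7651 g → mol O = 0.04782
Divide by the smallest (0.04781 mol C): C 1.000, H 4.000, N 2.001, O 1.000
≈ 1:4:2:1 → CH4N2O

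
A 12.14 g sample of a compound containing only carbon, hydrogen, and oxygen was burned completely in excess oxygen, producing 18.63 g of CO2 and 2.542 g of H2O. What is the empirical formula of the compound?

mol C = 18.63 / 44.01 = 0.4233; mass C = 0.4233 × 12.01 = 5.084 g
mol H = 2 × (2.542 / 18.02) = 0.2821; mass H = 0.2821 × 1.008 = 0.2844 g
mass O = 12.14 − (5.368) = 6.772 g → mol O = 0.4232
Ratios (÷ 0.2821): C 1.500, H 1.000, O 1.500
Scaling by 2: C 3.00, H 2.00, O 3.00 → C3H2O3

C3H2O3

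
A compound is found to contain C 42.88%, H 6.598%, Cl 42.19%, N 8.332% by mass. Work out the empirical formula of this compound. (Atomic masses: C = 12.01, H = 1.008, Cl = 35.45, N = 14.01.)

C6H11Cl2N

Assume 100 g: 42.88 g C, 6.598 g H, 42.19 g Cl, 8.332 g N.
Moles — C: 42.88 / 12.01 = 3.57 mol; H: 6.598 / 1.008 = 6.546 mol; Cl: 42.19 / 35.45 = 1.19 mol; N: 8.332 / 14.01 = 0.5947 mol
Smallest is N at 0.5947 mol; normalising gives C 6.003, H 11.006, Cl 2.001, N 1.000
≈ 6:11:2:1 → C6H11Cl2N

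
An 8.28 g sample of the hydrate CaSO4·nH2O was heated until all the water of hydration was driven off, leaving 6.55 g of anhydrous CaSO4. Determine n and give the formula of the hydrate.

Mass of water lost = 8.28 − 6.55 = 1.73 g → 1.73 / 18.02 = 0.096 mol H2O
Molar mass of CaSO4 = 136.15 g/mol → mol CaSO4 = 6.55 / 136.15 = 0.04811
n = 0.096 / 0.04811 = 2.00 ≈ 2 → CaSO4·2H2O

CaSO4·2H2O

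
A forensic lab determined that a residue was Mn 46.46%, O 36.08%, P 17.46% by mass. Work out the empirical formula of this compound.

Mn3O8P2

Assume 100 g: 46.46 g Mn, 36.08 g O, 17.46 g P.
Mn: 46.46 g ÷ 54.94 g/mol = 0.8456 mol
O: 36.08 g ÷ 16.00 g/mol = 2.255 mol
P: 17.46 g ÷ 30.97 g/mol = 0.5638 mol
Ratios (÷ 0.5638): Mn 1.500, O 4.000, P 1.000
Scaling by 2: Mn 3.00, O 8.00, P 2.00 → Mn3O8P2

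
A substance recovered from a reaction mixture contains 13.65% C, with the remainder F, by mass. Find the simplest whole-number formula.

CF4

Assume 100 g: 13.65 g C, 86.35 g F.
n(C) = 13.65/12.01 = 1.137, n(F) = 86.35/19.00 = 4.545
Ratios (÷ 1.137): C 1.000, F 3.999
→ CF4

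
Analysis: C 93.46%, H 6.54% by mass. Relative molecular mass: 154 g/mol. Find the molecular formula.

C12H10

Assume 100 g: 93.46 g C, 6.54 g H.
n(C) = 93.46/12.01 = 7.782, n(H) = 6.54/1.008 = 6.488
Divide by the smallest (6.488 mol H): C 1.199, H 1.000
Multiply by 5: C 6.00, H 5.00 → C6H5
Empirical-formula mass = 77.10 g/mol
n = 154 / 77.10 = 2.00 ≈ 2
Molecular formula = (C6H5)×2 = C12H10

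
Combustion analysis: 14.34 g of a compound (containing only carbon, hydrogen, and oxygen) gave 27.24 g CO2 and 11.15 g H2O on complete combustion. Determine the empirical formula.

C7H14O4

mol C = 27.24 / 44.01 = 0.6190; mass C = 0.6190 × 12.01 = 7.434 g
mol H = 2 × (11.15 / 18.02) = 1.238; mass H = 1.238 × 1.008 = 1.247 g
mass O = 14.34 − (8.681) = 5.659 g → mol O = 0.3537
Smallest is O at 0.3537 mol; normalising gives C 1.750, H 3.499, O 1.000
Scaling by 4: C 7.00, H 14.00, O 4.00 → C7H14O4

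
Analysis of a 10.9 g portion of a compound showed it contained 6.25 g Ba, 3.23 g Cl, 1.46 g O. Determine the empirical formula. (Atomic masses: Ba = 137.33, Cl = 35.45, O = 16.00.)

BaCl2O2

Ba: 6.25 g ÷ 137.33 g/mol = 0.04551 mol
Cl: 3.23 g ÷ 35.45 g/mol = 0.09111 mol
O: 1.46 g ÷ 16.00 g/mol = 0.09125 mol
Ratios (÷ 0.04551): Ba 1.000, Cl 2.002, O 2.005
≈ 1:2:2 → BaCl2O2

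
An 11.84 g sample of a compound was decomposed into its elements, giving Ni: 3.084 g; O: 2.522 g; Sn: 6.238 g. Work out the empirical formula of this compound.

NiO3Sn

n(Ni) = 3.084/58.69 = 0.05255, n(O) = 2.522/16.00 = 0.1576, n(Sn) = 6.238/118.71 = 0.05255
Smallest is Ni at 0.05255 mol; normalising gives Ni 1.000, O 3.000, Sn 1.000
≈ 1:3:1 → NiO3Sn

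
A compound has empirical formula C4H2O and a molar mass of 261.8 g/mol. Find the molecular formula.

C16H8O4

Empirical-formula mass = 66.06 g/mol
n = 261.8 / 66.06 = 3.96 ≈ 4
Molecular formula = (C4H2O)4 = C16H8O4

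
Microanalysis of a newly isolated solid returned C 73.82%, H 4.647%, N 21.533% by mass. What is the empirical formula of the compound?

C4H3N

Assume 100 g: 73.82 g C, 4.647 g H, 21.533 g N.
C: 73.82 g ÷ 12.01 g/mol = 6.147 mol
H: 4.647 g ÷ 1.008 g/mol = 4.61 mol
N: 21.533 g ÷ 14.01 g/mol = 1.537 mol
Divide by the smallest (1.537 mol N): C 3.999, H 2.999, N 1.000
→ C4H3N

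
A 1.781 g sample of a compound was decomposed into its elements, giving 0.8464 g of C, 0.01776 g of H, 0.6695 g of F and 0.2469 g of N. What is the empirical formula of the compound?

n(C) = 0.8464/12.01 = 0.07047, n(H) = 0.01776/1.008 = 0.01762, n(F) = 0.6695/19.00 = 0.03524, n(N) = 0.2469/14.01 = 0.01762
Divide by the smallest (0.01762 mol H): C 4.000, H 1.000, F 2.000, N 1.000
≈ 4:1:2:1 → C4HF2N

C4HF2N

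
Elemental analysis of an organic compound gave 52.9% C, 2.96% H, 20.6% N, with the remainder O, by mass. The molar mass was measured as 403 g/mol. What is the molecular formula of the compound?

C18H12N6O6

Assume 100 g: 52.9 g C, 2.96 g H, 20.6 g N, 23.54 g O.
Moles — C: 52.9 / 12.01 = 4.405 mol; H: 2.96 / 1.008 = 2.937 mol; N: 20.6 / 14.01 = 1.47 mol; O: 23.54 / 16.00 = 1.471 mol
Divide by the smallest (1.47 mol N): C 2.996, H 1.997, N 1.000, O 1.001
→ C3H2NO
Empirical-formula mass = 68.06 g/mol
n = 403 / 68.06 = 5.92 ≈ 6
Molecular formula = (C3H2NO)×6 = C18H12N6O6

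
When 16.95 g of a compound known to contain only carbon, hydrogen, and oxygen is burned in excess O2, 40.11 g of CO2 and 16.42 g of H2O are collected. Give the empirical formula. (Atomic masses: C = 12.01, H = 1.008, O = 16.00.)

mol C = 40.11 / 44.01 = 0.9114; mass C = 0.9114 × 12.01 = 10.95 g
mol H = 2 × (16.42 / 18.02) = 1.822; mass H = 1.822 × 1.008 = 1.837 g
mass O = 16.95 − (12.78) = 4.167 g → mol O = 0.2605
Ratios (÷ 0.2605): C 3.499, H 6.997, O 1.000
×2: C 7.00, H 13.99, O 2.00 → C7H14O2

C7H14O2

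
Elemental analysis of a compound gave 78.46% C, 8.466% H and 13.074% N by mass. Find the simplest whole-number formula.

C7H9N

Assume 100 g: 78.46 g C, 8.466 g H, 13.074 g N.
C: 78.46 g ÷ 12.01 g/mol = 6.533 mol
H: 8.466 g ÷ 1.008 g/mol = 8.399 mol
N: 13.074 g ÷ 14.01 g/mol = 0.9332 mol
Divide by the smallest (0.9332 mol N): C 7.001, H 9.000, N 1.000
Ratio ≈ 7:9:1, so the empirical formula is C7H9N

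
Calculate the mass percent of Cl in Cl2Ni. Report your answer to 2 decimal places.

54.71%

Molar mass = 2(35.45) + 1(58.69) = 129.590 g/mol
Mass of Cl per mole = 2 × 35.45 = 70.900 g
% Cl = 70.900 / 129.590 × 100 = 54.71%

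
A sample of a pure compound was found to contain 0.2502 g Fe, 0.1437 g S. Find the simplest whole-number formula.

n(Fe) = 0.2502/55.85 = 0.00448, n(S) = 0.1437/32.07 = 0.004481
Smallest is Fe at 0.00448 mol; normalising gives Fe 1.000, S 1.000
≈ 1:1 → FeS

FeS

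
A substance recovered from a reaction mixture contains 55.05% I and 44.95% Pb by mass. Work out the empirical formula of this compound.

I2Pb

Assume 100 g: 55.05 g I, 44.95 g Pb.
n(I) = 55.05/126.90 = 0.4338, n(Pb) = 44.95/207.2 = 0.2169
Divide by the smallest (0.2169 mol Pb): I 2.000, Pb 1.000
Ratio ≈ 2:1, so the empirical formula is I2Pb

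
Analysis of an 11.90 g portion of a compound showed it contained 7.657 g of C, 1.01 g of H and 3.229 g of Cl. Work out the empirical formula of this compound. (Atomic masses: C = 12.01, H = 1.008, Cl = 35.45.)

C: 7.657 g ÷ 12.01 g/mol = 0.6376 mol
H: 1.01 g ÷ 1.008 g/mol = 1.002 mol
Cl: 3.229 g ÷ 35.45 g/mol = 0.09109 mol
Divide by the smallest (0.09109 mol Cl): C 6.999, H 11.000, Cl 1.000
Ratio ≈ 7:11:1, so the empirical formula is C7H11Cl

C7H11Cl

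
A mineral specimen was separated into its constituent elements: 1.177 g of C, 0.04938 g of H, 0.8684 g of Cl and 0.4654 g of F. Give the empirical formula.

C: 1.177 g ÷ 12.01 g/mol = 0.098 mol
H: 0.04938 g ÷ 1.008 g/mol = 0.04899 mol
Cl: 0.8684 g ÷ 35.45 g/mol = 0.0245 mol
F: 0.4654 g ÷ 19.00 g/mol = 0.02449 mol
Divide by the smallest (0.02449 mol F): C 4.001, H 2.000, Cl 1.000, F 1.000
≈ 4:2:1:1 → C4H2ClF

C4H2ClF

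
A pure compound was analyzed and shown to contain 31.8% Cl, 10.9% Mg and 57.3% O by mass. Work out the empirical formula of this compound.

Cl2MgO8

Assume 100 g: 31.8 g Cl, 10.9 g Mg, 57.3 g O.
Cl: 31.8 g ÷ 35.45 g/mol = 0.897 mol
Mg: 10.9 g ÷ 24.31 g/mol = 0.4484 mol
O: 57.3 g ÷ 16.00 g/mol = 3.581 mol
Divide by the smallest (0.4484 mol Mg): Cl 2.001, Mg 1.000, O 7.987
Ratio ≈ 2:1:8, so the empirical formula is Cl2MgO8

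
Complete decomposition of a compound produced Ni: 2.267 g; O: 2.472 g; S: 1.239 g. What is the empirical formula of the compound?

NiO4S

n(Ni) = 2.267/58.69 = 0.03863, n(O) = 2.472/16.00 = 0.1545, n(S) = 1.239/32.07 = 0.03863
Divide by the smallest (0.03863 mol Ni): Ni 1.000, O 4.000, S 1.000
≈ 1:4:1 → NiO4S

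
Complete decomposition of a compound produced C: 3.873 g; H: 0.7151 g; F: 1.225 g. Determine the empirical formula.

C5H11F

n(C) = 3.873/12.01 = 0.3225, n(H) = 0.7151/1.008 = 0.7094, n(F) = 1.225/19.00 = 0.06447
Ratios (÷ 0.06447): C 5.002, H 11.003, F 1.000
≈ 5:11:1 → C5H11F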